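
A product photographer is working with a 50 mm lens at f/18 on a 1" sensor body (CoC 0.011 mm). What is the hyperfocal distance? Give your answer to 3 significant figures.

Hyperfocal distance H = f²/(N·c) + f = 50²/(18 × 0.011) + 50 = 2500/0.198 + 50 ≈ 12676.3 mm ≈ 12.7 m.

12.7 m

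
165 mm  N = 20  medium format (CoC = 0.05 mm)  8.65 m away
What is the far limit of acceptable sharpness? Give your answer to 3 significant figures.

12.6 m

Hyperfocal distance H = f²/(N·c) + f = 165²/(20 × 0.05) + 165 = 27225/1 + 165 ≈ 27390.0 mm ≈ 27.39 m.
Far limit Df = s·(H − f)/(H − s) = 8650 × (27390.0 − 165) / (27390.0 − 8650) = 8650 × 27225.0 / 18740.0 ≈ 12567 mm ≈ 12.6 m.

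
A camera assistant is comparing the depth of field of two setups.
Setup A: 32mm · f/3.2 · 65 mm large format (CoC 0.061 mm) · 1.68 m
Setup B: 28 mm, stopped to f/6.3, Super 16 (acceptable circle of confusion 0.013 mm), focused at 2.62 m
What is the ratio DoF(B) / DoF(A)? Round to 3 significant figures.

1.31

Setup A: H = 32²/(3.2×0.061) + 32 ≈ 5277.9 mm; DoF = Df − Dn = 2449.5 − 1278.4 ≈ 1171.1 mm.
Setup B: H = 28²/(6.3×0.013) + 28 ≈ 9600.6 mm; DoF = Df − Dn = 3592.8 − 2061.7 ≈ 1531.1 mm.
Ratio = 1531.1 / 1171.1 ≈ 1.31.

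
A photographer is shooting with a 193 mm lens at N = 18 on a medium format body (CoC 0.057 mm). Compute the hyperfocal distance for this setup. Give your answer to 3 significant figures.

36.5 m

Hyperfocal distance H = f²/(N·c) + f = 193²/(18 × 0.057) + 193 = 37249/1.026 + 193 ≈ 36498.1 mm ≈ 36.5 m.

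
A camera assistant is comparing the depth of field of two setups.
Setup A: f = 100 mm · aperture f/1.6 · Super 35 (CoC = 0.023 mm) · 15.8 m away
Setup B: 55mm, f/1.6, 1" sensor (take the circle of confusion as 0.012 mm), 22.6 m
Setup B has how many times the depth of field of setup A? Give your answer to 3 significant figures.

Setup A: H = 100²/(1.6×0.023) + 100 ≈ 271839.1 mm; DoF = Df − Dn = 16768.8 − 14937.0 ≈ 1831.8 mm.
Setup B: H = 55²/(1.6×0.012) + 55 ≈ 157607.1 mm; DoF = Df − Dn = 26374.0 − 19770.9 ≈ 6603.1 mm.
Ratio = 6603.1 / 1831.8 ≈ 3.60.

3.60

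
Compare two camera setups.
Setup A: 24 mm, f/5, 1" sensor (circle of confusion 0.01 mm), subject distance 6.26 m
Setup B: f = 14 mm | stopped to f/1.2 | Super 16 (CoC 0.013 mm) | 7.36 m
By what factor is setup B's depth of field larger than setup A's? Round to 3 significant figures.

Setup A: H = 24²/(5×0.01) + 24 ≈ 11544.0 mm; DoF = Df − Dn = 13647.8 − 4061.5 ≈ 9586.3 mm.
Setup B: H = 14²/(1.2×0.013) + 14 ≈ 12578.1 mm; DoF = Df − Dn = 17721 − 4644 ≈ 13077 mm.
Ratio = 13077 / 9586.3 ≈ 1.36.

1.36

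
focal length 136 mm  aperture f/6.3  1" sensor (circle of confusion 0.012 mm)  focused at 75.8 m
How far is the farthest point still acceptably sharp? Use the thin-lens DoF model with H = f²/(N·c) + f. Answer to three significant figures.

Hyperfocal distance H = f²/(N·c) + f = 136²/(6.3 × 0.012) + 136 = 18496/0.0756 + 136 ≈ 244792.1 mm ≈ 244.8 m.
Far limit Df = s·(H − f)/(H − s) = 75800 × (244792.1 − 136) / (244792.1 − 75800) = 75800 × 244656.1 / 168992.1 ≈ 109738 mm ≈ 110 m.

110 m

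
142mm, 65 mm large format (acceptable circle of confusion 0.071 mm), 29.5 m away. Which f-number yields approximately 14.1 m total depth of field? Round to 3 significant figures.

f/2.19

Write h = H − f = f²/(N·c). The thin-lens limits are Dn = s·h/(h + (s−f)) and Df = s·h/(h − (s−f)), so DoF = Df − Dn = 2·s·(s−f)·h / (h² − (s−f)²).
That is a quadratic in h: DoF·h² − 2·s·(s−f)·h − DoF·(s−f)² = 0 ⇒ h = (s−f)·(s + √(s² + DoF²)) / DoF = 29358 × (29500 + √(29500² + 14100²)) / 14100 = 29358 × (29500 + 32696.5) / 14100 ≈ 129501 mm.
Then N = f²/(c·h) = 142² / (0.071 × 129501) = 20164 / 9194.6 ≈ 2.19.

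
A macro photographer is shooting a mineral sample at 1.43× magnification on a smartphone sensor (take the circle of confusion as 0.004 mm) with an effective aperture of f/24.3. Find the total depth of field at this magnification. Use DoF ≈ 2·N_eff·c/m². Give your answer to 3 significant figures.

At magnification m, DoF ≈ 2·N_eff·c/m² = 2 × 24.3 × 0.004 / 1.43² = 0.1944 / 2.045 ≈ 0.0951 mm.

0.0951 mm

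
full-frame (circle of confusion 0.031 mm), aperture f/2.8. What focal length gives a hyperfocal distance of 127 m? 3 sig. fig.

From H = f²/(N·c) + f, with f ≪ H: f ≈ √(H·N·c) = √(127000 × 2.8 × 0.031) = √11024 ≈ 105.0 mm.
The +f correction barely moves this — solving exactly, f² + N·c·f − N·c·H = 0 ⇒ f = (−N·c + √((N·c)² + 4·N·c·H))/2 = (−0.0868 + √44094)/2 ≈ 104.95 mm, so f ≈ 105 mm.

105 mm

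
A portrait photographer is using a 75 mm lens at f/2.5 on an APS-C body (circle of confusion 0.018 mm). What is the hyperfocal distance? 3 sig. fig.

Hyperfocal distance H = f²/(N·c) + f = 75²/(2.5 × 0.018) + 75 = 5625/0.045 + 75 ≈ 125075.0 mm ≈ 125 m.

125 m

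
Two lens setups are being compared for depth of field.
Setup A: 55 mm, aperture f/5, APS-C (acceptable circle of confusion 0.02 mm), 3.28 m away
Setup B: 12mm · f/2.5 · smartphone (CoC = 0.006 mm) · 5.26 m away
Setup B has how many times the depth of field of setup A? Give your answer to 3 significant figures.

Setup A: H = 55²/(5×0.02) + 55 ≈ 30305.0 mm; DoF = Df − Dn = 3671.42 − 2964.00 ≈ 707.42 mm.
Setup B: H = 12²/(2.5×0.006) + 12 ≈ 9612.0 mm; DoF = Df − Dn = 11602.9 − 3400.9 ≈ 8202.0 mm.
Ratio = 8202.0 / 707.42 ≈ 11.6.

11.6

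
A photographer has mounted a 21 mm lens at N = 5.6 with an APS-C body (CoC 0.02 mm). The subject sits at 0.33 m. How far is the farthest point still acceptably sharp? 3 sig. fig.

Hyperfocal distance H = f²/(N·c) + f = 21²/(5.6 × 0.02) + 21 = 441/0.112 + 21 ≈ 3958.5 mm ≈ 3.959 m.
Far limit Df = s·(H − f)/(H − s) = 330 × (3958.5 − 21) / (3958.5 − 330) = 330 × 3937.5 / 3628.5 ≈ 358.10 mm.

358 mm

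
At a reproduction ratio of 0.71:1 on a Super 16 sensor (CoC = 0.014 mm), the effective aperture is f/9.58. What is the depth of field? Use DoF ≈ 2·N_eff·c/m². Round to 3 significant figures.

At magnification m, DoF ≈ 2·N_eff·c/m² = 2 × 9.58 × 0.014 / 0.71² = 0.2682 / 0.5041 ≈ 0.532 mm.

0.532 mm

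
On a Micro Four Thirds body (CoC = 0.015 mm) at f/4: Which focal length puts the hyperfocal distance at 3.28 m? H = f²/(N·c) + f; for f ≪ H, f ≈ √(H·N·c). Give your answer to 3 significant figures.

From H = f²/(N·c) + f, with f ≪ H: f ≈ √(H·N·c) = √(3280 × 4 × 0.015) = √196.80 ≈ 14.03 mm.
The +f correction barely moves this — solving exactly, f² + N·c·f − N·c·H = 0 ⇒ f = (−N·c + √((N·c)² + 4·N·c·H))/2 = (−0.06 + √787.20)/2 ≈ 13.999 mm, so f ≈ 14.0 mm.

14.0 mm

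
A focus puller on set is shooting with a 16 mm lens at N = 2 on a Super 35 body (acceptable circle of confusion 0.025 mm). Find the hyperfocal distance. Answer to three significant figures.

Hyperfocal distance H = f²/(N·c) + f = 16²/(2 × 0.025) + 16 = 256/0.05 + 16 ≈ 5136.0 mm ≈ 5.14 m.

5.14 m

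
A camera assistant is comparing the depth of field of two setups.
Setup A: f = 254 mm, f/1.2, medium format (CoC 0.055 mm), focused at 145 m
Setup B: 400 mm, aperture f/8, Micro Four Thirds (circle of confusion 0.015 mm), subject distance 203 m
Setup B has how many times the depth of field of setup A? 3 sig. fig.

1.44

Setup A: H = 254²/(1.2×0.055) + 254 ≈ 977769.2 mm; DoF = Df − Dn = 170203 − 126298 ≈ 43905 mm.
Setup B: H = 400²/(8×0.015) + 400 ≈ 1333733.3 mm; DoF = Df − Dn = 239373 − 176223 ≈ 63150 mm.
Ratio = 63150 / 43905 ≈ 1.44.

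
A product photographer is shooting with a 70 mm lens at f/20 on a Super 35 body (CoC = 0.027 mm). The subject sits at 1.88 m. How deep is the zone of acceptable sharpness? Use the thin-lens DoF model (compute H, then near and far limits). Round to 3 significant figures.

0.781 m

Hyperfocal distance H = f²/(N·c) + f = 70²/(20 × 0.027) + 70 = 4900/0.54 + 70 ≈ 9144.1 mm ≈ 9.144 m.
Near limit Dn = s·(H − f)/(H + s − 2f) = 1880 × (9144.1 − 70) / (9144.1 + 1880 − 2 × 70) = 1880 × 9074.1 / 10884.1 ≈ 1567.36 mm.
Far limit Df = s·(H − f)/(H − s) = 1880 × (9144.1 − 70) / (9144.1 − 1880) = 1880 × 9074.1 / 7264.1 ≈ 2348.44 mm.
Depth of field = Df − Dn = 2348.44 − 1567.36 ≈ 781.08 mm ≈ 0.781 m.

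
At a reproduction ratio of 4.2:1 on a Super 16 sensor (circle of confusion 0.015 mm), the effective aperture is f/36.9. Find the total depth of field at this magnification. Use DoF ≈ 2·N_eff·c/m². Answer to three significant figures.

0.0628 mm

At magnification m, DoF ≈ 2·N_eff·c/m² = 2 × 36.9 × 0.015 / 4.2² = 1.107 / 17.64 ≈ 0.0628 mm.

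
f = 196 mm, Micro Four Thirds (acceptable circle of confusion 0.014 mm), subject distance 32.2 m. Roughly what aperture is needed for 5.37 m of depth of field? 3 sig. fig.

Write h = H − f = f²/(N·c). The thin-lens limits are Dn = s·h/(h + (s−f)) and Df = s·h/(h − (s−f)), so DoF = Df − Dn = 2·s·(s−f)·h / (h² − (s−f)²).
That is a quadratic in h: DoF·h² − 2·s·(s−f)·h − DoF·(s−f)² = 0 ⇒ h = (s−f)·(s + √(s² + DoF²)) / DoF = 32004 × (32200 + √(32200² + 5370²)) / 5370 = 32004 × (32200 + 32644.7) / 5370 ≈ 386460 mm.
Then N = f²/(c·h) = 196² / (0.014 × 386460) = 38416 / 5410.4 ≈ 7.10.

f/7.10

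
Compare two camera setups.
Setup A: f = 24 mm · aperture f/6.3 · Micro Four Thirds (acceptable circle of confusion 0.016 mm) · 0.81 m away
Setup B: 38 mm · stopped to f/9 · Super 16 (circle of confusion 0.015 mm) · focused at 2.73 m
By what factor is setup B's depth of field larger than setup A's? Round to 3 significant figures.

Setup A: H = 24²/(6.3×0.016) + 24 ≈ 5738.3 mm; DoF = Df − Dn = 939.18 − 712.06 ≈ 227.12 mm.
Setup B: H = 38²/(9×0.015) + 38 ≈ 10734.3 mm; DoF = Df − Dn = 3648.2 − 2181.1 ≈ 1467.1 mm.
Ratio = 1467.1 / 227.12 ≈ 6.46.

6.46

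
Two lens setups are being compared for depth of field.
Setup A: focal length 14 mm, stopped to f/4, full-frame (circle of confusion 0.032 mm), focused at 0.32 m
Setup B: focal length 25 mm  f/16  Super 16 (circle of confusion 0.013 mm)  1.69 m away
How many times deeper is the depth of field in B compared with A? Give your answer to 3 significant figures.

Setup A: H = 14²/(4×0.032) + 14 ≈ 1545.2 mm; DoF = Df − Dn = 399.92 − 266.70 ≈ 133.22 mm.
Setup B: H = 25²/(16×0.013) + 25 ≈ 3029.8 mm; DoF = Df − Dn = 3790.2 − 1087.4 ≈ 2702.8 mm.
Ratio = 2702.8 / 133.22 ≈ 20.3.

20.3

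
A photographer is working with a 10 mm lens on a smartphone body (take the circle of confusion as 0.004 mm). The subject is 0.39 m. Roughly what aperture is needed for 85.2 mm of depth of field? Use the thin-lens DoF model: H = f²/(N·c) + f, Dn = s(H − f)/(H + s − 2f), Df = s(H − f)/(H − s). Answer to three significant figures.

f/7.10

Write h = H − f = f²/(N·c). The thin-lens limits are Dn = s·h/(h + (s−f)) and Df = s·h/(h − (s−f)), so DoF = Df − Dn = 2·s·(s−f)·h / (h² − (s−f)²).
That is a quadratic in h: DoF·h² − 2·s·(s−f)·h − DoF·(s−f)² = 0 ⇒ h = (s−f)·(s + √(s² + DoF²)) / DoF = 380 × (390 + √(390² + 85.2²)) / 85.2 = 380 × (390 + 399.198) / 85.2 ≈ 3519.9 mm.
Then N = f²/(c·h) = 10² / (0.004 × 3519.9) = 100 / 14.080 ≈ 7.10.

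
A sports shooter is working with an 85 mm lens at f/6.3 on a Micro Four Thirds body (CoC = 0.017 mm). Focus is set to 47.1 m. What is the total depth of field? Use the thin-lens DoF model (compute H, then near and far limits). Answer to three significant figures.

128 m

Hyperfocal distance H = f²/(N·c) + f = 85²/(6.3 × 0.017) + 85 = 7225/0.1071 + 85 ≈ 67545.3 mm ≈ 67.55 m.
Near limit Dn = s·(H − f)/(H + s − 2f) = 47100 × (67545.3 − 85) / (67545.3 + 47100 − 2 × 85) = 47100 × 67460.3 / 114475.3 ≈ 27756 mm.
Far limit Df = s·(H − f)/(H − s) = 47100 × (67545.3 − 85) / (67545.3 − 47100) = 47100 × 67460.3 / 20445.3 ≈ 155409 mm.
Depth of field = Df − Dn = 155409 − 27756 ≈ 127653 mm ≈ 128 m.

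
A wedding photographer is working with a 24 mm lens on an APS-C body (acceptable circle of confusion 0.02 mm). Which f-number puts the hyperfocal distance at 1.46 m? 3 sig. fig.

f/20.1

Rearrange H = f²/(N·c) + f for N: N = f² / ((H − f)·c).
N = 24² / ((1460 − 24) × 0.02) = 576 / 28.72 ≈ 20.1.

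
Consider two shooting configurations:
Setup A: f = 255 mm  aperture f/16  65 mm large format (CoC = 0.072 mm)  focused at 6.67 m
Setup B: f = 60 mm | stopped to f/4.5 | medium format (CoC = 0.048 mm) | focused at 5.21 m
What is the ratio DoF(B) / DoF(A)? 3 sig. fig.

Setup A: H = 255²/(16×0.072) + 255 ≈ 56700.3 mm; DoF = Df − Dn = 7525.2 − 5989.3 ≈ 1535.9 mm.
Setup B: H = 60²/(4.5×0.048) + 60 ≈ 16726.7 mm; DoF = Df − Dn = 7539.8 − 3980.1 ≈ 3559.7 mm.
Ratio = 3559.7 / 1535.9 ≈ 2.32.

2.32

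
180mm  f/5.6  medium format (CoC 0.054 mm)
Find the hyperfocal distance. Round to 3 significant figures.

Hyperfocal distance H = f²/(N·c) + f = 180²/(5.6 × 0.054) + 180 = 32400/0.3024 + 180 ≈ 107322.9 mm ≈ 107 m.

107 m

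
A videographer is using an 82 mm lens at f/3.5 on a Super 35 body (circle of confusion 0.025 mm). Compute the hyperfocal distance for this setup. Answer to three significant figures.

76.9 m

Hyperfocal distance H = f²/(N·c) + f = 82²/(3.5 × 0.025) + 82 = 6724/0.0875 + 82 ≈ 76927.7 mm ≈ 76.9 m.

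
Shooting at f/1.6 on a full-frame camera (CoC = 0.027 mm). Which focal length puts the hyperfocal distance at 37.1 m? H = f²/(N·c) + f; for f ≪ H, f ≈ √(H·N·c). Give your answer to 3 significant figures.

From H = f²/(N·c) + f, with f ≪ H: f ≈ √(H·N·c) = √(37100 × 1.6 × 0.027) = √1602.7 ≈ 40.03 mm.
The +f correction barely moves this — solving exactly, f² + N·c·f − N·c·H = 0 ⇒ f = (−N·c + √((N·c)² + 4·N·c·H))/2 = (−0.0432 + √6410.9)/2 ≈ 40.012 mm, so f ≈ 40.0 mm.

40.0 mm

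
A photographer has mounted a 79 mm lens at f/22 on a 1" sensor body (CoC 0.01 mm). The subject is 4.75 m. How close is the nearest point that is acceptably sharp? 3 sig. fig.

Hyperfocal distance H = f²/(N·c) + f = 79²/(22 × 0.01) + 79 = 6241/0.22 + 79 ≈ 28447.2 mm ≈ 28.45 m.
Near limit Dn = s·(H − f)/(H + s − 2f) = 4750 × (28447.2 − 79) / (28447.2 + 4750 − 2 × 79) = 4750 × 28368.2 / 33039.2 ≈ 4078.5 mm ≈ 4.08 m.

4.08 m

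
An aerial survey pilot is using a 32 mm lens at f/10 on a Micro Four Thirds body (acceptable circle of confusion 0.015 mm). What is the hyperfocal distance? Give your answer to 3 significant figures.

6.86 m

Hyperfocal distance H = f²/(N·c) + f = 32²/(10 × 0.015) + 32 = 1024/0.15 + 32 ≈ 6858.7 mm ≈ 6.86 m.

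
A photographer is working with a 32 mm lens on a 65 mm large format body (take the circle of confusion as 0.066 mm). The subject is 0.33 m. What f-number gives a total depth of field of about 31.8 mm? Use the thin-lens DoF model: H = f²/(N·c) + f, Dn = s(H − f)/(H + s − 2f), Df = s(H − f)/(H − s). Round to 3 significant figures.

Write h = H − f = f²/(N·c). The thin-lens limits are Dn = s·h/(h + (s−f)) and Df = s·h/(h − (s−f)), so DoF = Df − Dn = 2·s·(s−f)·h / (h² − (s−f)²).
That is a quadratic in h: DoF·h² − 2·s·(s−f)·h − DoF·(s−f)² = 0 ⇒ h = (s−f)·(s + √(s² + DoF²)) / DoF = 298 × (330 + √(330² + 31.8²)) / 31.8 = 298 × (330 + 331.529) / 31.8 ≈ 6199.2 mm.
Then N = f²/(c·h) = 32² / (0.066 × 6199.2) = 1024 / 409.15 ≈ 2.50.

f/2.50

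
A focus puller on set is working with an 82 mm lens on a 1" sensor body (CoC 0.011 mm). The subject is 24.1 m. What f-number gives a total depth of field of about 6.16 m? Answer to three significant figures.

f/3.20

Write h = H − f = f²/(N·c). The thin-lens limits are Dn = s·h/(h + (s−f)) and Df = s·h/(h − (s−f)), so DoF = Df − Dn = 2·s·(s−f)·h / (h² − (s−f)²).
That is a quadratic in h: DoF·h² − 2·s·(s−f)·h − DoF·(s−f)² = 0 ⇒ h = (s−f)·(s + √(s² + DoF²)) / DoF = 24018 × (24100 + √(24100² + 6160²)) / 6160 = 24018 × (24100 + 24874.8) / 6160 ≈ 190954 mm.
Then N = f²/(c·h) = 82² / (0.011 × 190954) = 6724 / 2100.5 ≈ 3.20.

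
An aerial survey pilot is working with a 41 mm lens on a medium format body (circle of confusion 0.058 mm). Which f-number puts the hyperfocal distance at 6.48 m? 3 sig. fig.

f/4.50

Rearrange H = f²/(N·c) + f for N: N = f² / ((H − f)·c).
N = 41² / ((6480 − 41) × 0.058) = 1681 / 373.5 ≈ 4.50.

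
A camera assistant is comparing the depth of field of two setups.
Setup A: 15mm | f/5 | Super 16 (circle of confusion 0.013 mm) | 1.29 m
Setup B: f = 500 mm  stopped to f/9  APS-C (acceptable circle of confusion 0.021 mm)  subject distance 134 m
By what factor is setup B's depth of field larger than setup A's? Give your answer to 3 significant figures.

Setup A: H = 15²/(5×0.013) + 15 ≈ 3476.5 mm; DoF = Df − Dn = 2042.2 − 942.8 ≈ 1099.4 mm.
Setup B: H = 500²/(9×0.021) + 500 ≈ 1323251.3 mm; DoF = Df − Dn = 149042 − 121716 ≈ 27326 mm.
Ratio = 27326 / 1099.4 ≈ 24.9.

24.9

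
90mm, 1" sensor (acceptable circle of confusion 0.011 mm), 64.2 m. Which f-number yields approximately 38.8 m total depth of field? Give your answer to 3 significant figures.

Write h = H − f = f²/(N·c). The thin-lens limits are Dn = s·h/(h + (s−f)) and Df = s·h/(h − (s−f)), so DoF = Df − Dn = 2·s·(s−f)·h / (h² − (s−f)²).
That is a quadratic in h: DoF·h² − 2·s·(s−f)·h − DoF·(s−f)² = 0 ⇒ h = (s−f)·(s + √(s² + DoF²)) / DoF = 64110 × (64200 + √(64200² + 38800²)) / 38800 = 64110 × (64200 + 75013.9) / 38800 ≈ 230026 mm.
Then N = f²/(c·h) = 90² / (0.011 × 230026) = 8100 / 2530.3 ≈ 3.20.

f/3.20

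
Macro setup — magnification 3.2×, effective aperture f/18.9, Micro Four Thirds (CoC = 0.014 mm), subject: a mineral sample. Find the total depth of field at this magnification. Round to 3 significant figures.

At magnification m, DoF ≈ 2·N_eff·c/m² = 2 × 18.9 × 0.014 / 3.2² = 0.5292 / 10.24 ≈ 0.0517 mm.

0.0517 mm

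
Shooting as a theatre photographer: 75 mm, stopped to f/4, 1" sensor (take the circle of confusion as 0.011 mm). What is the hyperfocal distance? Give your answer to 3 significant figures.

Hyperfocal distance H = f²/(N·c) + f = 75²/(4 × 0.011) + 75 = 5625/0.044 + 75 ≈ 127915.9 mm ≈ 128 m.

128 m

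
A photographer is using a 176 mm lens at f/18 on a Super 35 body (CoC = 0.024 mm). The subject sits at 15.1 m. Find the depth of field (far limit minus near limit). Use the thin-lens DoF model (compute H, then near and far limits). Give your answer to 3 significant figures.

6.57 m

Hyperfocal distance H = f²/(N·c) + f = 176²/(18 × 0.024) + 176 = 30976/0.432 + 176 ≈ 71879.7 mm ≈ 71.88 m.
Near limit Dn = s·(H − f)/(H + s − 2f) = 15100 × (71879.7 − 176) / (71879.7 + 15100 − 2 × 176) = 15100 × 71703.7 / 86627.7 ≈ 12498.6 mm.
Far limit Df = s·(H − f)/(H − s) = 15100 × (71879.7 − 176) / (71879.7 − 15100) = 15100 × 71703.7 / 56779.7 ≈ 19068.9 mm.
Depth of field = Df − Dn = 19068.9 − 12498.6 ≈ 6570.3 mm ≈ 6.57 m.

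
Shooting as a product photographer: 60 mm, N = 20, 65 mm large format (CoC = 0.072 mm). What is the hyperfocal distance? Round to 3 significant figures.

Hyperfocal distance H = f²/(N·c) + f = 60²/(20 × 0.072) + 60 = 3600/1.44 + 60 ≈ 2560.0 mm ≈ 2.56 m.

2.56 m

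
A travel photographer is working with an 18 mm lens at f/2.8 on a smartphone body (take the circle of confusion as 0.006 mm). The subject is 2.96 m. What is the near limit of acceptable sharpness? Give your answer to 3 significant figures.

2.57 m

Hyperfocal distance H = f²/(N·c) + f = 18²/(2.8 × 0.006) + 18 = 324/0.0168 + 18 ≈ 19303.7 mm ≈ 19.30 m.
Near limit Dn = s·(H − f)/(H + s − 2f) = 2960 × (19303.7 − 18) / (19303.7 + 2960 − 2 × 18) = 2960 × 19285.7 / 22227.7 ≈ 2568.2 mm ≈ 2.57 m.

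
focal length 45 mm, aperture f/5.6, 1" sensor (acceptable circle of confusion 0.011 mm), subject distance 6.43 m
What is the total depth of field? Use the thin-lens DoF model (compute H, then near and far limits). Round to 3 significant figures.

Hyperfocal distance H = f²/(N·c) + f = 45²/(5.6 × 0.011) + 45 = 2025/0.0616 + 45 ≈ 32918.4 mm ≈ 32.92 m.
Near limit Dn = s·(H − f)/(H + s − 2f) = 6430 × (32918.4 − 45) / (32918.4 + 6430 − 2 × 45) = 6430 × 32873.4 / 39258.4 ≈ 5384.2 mm.
Far limit Df = s·(H − f)/(H − s) = 6430 × (32918.4 − 45) / (32918.4 − 6430) = 6430 × 32873.4 / 26488.4 ≈ 7979.9 mm.
Depth of field = Df − Dn = 7979.9 − 5384.2 ≈ 2595.7 mm ≈ 2.60 m.

2.60 m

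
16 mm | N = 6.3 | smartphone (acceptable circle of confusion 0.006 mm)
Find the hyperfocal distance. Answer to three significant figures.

6.79 m

Hyperfocal distance H = f²/(N·c) + f = 16²/(6.3 × 0.006) + 16 = 256/0.0378 + 16 ≈ 6788.5 mm ≈ 6.79 m.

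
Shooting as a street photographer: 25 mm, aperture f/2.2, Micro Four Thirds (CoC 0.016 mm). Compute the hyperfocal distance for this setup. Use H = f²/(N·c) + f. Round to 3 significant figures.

17.8 m

Hyperfocal distance H = f²/(N·c) + f = 25²/(2.2 × 0.016) + 25 = 625/0.0352 + 25 ≈ 17780.7 mm ≈ 17.8 m.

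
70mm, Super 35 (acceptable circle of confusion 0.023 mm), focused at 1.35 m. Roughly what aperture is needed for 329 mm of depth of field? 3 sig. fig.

f/20

Write h = H − f = f²/(N·c). The thin-lens limits are Dn = s·h/(h + (s−f)) and Df = s·h/(h − (s−f)), so DoF = Df − Dn = 2·s·(s−f)·h / (h² − (s−f)²).
That is a quadratic in h: DoF·h² − 2·s·(s−f)·h − DoF·(s−f)² = 0 ⇒ h = (s−f)·(s + √(s² + DoF²)) / DoF = 1280 × (1350 + √(1350² + 329²)) / 329 = 1280 × (1350 + 1389.51) / 329 ≈ 10658 mm.
Then N = f²/(c·h) = 70² / (0.023 × 10658) = 4900 / 245.14 ≈ 20.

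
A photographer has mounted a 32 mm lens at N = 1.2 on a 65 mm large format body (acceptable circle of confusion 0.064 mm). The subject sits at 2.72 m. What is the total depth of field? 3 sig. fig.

Hyperfocal distance H = f²/(N·c) + f = 32²/(1.2 × 0.064) + 32 = 1024/0.0768 + 32 ≈ 13365.3 mm ≈ 13.37 m.
Near limit Dn = s·(H − f)/(H + s − 2f) = 2720 × (13365.3 − 32) / (13365.3 + 2720 − 2 × 32) = 2720 × 13333.3 / 16021.3 ≈ 2263.6 mm.
Far limit Df = s·(H − f)/(H − s) = 2720 × (13365.3 − 32) / (13365.3 − 2720) = 2720 × 13333.3 / 10645.3 ≈ 3406.8 mm.
Depth of field = Df − Dn = 3406.8 − 2263.6 ≈ 1143.2 mm ≈ 1.14 m.

1.14 m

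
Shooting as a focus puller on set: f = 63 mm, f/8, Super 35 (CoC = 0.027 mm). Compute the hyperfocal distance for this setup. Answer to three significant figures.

Hyperfocal distance H = f²/(N·c) + f = 63²/(8 × 0.027) + 63 = 3969/0.216 + 63 ≈ 18438.0 mm ≈ 18.4 m.

18.4 m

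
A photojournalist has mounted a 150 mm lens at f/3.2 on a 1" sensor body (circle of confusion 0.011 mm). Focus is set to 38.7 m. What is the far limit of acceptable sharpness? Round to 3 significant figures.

41.2 m

Hyperfocal distance H = f²/(N·c) + f = 150²/(3.2 × 0.011) + 150 = 22500/0.0352 + 150 ≈ 639354.5 mm ≈ 639.4 m.
Far limit Df = s·(H − f)/(H − s) = 38700 × (639354.5 − 150) / (639354.5 − 38700) = 38700 × 639204.5 / 600654.5 ≈ 41184 mm ≈ 41.2 m.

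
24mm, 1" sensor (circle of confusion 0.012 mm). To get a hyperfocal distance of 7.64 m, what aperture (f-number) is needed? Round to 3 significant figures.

Rearrange H = f²/(N·c) + f for N: N = f² / ((H − f)·c).
N = 24² / ((7640 − 24) × 0.012) = 576 / 91.39 ≈ 6.30.

f/6.30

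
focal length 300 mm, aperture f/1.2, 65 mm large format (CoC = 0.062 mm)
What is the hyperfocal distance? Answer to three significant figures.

1210 m

Hyperfocal distance H = f²/(N·c) + f = 300²/(1.2 × 0.062) + 300 = 90000/0.0744 + 300 ≈ 1209977.4 mm ≈ 1210 m.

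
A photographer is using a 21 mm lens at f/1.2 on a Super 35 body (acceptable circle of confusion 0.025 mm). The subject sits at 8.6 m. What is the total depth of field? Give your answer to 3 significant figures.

Hyperfocal distance H = f²/(N·c) + f = 21²/(1.2 × 0.025) + 21 = 441/0.03 + 21 ≈ 14721.0 mm ≈ 14.72 m.
Near limit Dn = s·(H − f)/(H + s − 2f) = 8600 × (14721.0 − 21) / (14721.0 + 8600 − 2 × 21) = 8600 × 14700.0 / 23279.0 ≈ 5431 mm.
Far limit Df = s·(H − f)/(H − s) = 8600 × (14721.0 − 21) / (14721.0 − 8600) = 8600 × 14700.0 / 6121.0 ≈ 20653 mm.
Depth of field = Df − Dn = 20653 − 5431 ≈ 15222 mm ≈ 15.2 m.

15.2 m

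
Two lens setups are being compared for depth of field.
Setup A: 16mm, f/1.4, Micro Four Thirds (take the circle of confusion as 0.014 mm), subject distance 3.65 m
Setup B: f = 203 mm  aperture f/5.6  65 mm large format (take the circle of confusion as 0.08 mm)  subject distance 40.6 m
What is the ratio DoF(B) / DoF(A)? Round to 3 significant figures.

Setup A: H = 16²/(1.4×0.014) + 16 ≈ 13077.2 mm; DoF = Df − Dn = 5057.0 − 2855.5 ≈ 2201.5 mm.
Setup B: H = 203²/(5.6×0.08) + 203 ≈ 92187.4 mm; DoF = Df − Dn = 72393 − 28211 ≈ 44182 mm.
Ratio = 44182 / 2201.5 ≈ 20.1.

20.1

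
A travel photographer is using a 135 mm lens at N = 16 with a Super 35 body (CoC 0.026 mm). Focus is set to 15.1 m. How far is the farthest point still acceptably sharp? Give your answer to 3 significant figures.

Hyperfocal distance H = f²/(N·c) + f = 135²/(16 × 0.026) + 135 = 18225/0.416 + 135 ≈ 43945.1 mm ≈ 43.95 m.
Far limit Df = s·(H − f)/(H − s) = 15100 × (43945.1 − 135) / (43945.1 − 15100) = 15100 × 43810.1 / 28845.1 ≈ 22934 mm ≈ 22.9 m.

22.9 m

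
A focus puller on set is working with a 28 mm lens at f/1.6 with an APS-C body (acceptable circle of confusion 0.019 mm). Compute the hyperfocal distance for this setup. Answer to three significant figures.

Hyperfocal distance H = f²/(N·c) + f = 28²/(1.6 × 0.019) + 28 = 784/0.0304 + 28 ≈ 25817.5 mm ≈ 25.8 m.

25.8 m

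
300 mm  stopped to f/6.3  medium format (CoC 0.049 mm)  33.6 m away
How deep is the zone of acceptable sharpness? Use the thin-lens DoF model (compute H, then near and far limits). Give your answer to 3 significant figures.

7.78 m

Hyperfocal distance H = f²/(N·c) + f = 300²/(6.3 × 0.049) + 300 = 90000/0.3087 + 300 ≈ 291845.2 mm ≈ 291.8 m.
Near limit Dn = s·(H − f)/(H + s − 2f) = 33600 × (291845.2 − 300) / (291845.2 + 33600 − 2 × 300) = 33600 × 291545.2 / 324845.2 ≈ 30155.7 mm.
Far limit Df = s·(H − f)/(H − s) = 33600 × (291845.2 − 300) / (291845.2 − 33600) = 33600 × 291545.2 / 258245.2 ≈ 37932.6 mm.
Depth of field = Df − Dn = 37932.6 − 30155.7 ≈ 7776.9 mm ≈ 7.78 m.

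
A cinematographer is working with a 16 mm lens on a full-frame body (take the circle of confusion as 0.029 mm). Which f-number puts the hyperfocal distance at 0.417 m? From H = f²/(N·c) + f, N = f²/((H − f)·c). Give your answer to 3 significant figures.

f/22

Rearrange H = f²/(N·c) + f for N: N = f² / ((H − f)·c).
N = 16² / ((417 − 16) × 0.029) = 256 / 11.63 ≈ 22.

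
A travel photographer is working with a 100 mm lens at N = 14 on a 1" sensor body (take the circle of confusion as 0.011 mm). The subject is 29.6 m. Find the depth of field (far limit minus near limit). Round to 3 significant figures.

Hyperfocal distance H = f²/(N·c) + f = 100²/(14 × 0.011) + 100 = 10000/0.154 + 100 ≈ 65035.1 mm ≈ 65.04 m.
Near limit Dn = s·(H − f)/(H + s − 2f) = 29600 × (65035.1 − 100) / (65035.1 + 29600 − 2 × 100) = 29600 × 64935.1 / 94435.1 ≈ 20353 mm.
Far limit Df = s·(H − f)/(H − s) = 29600 × (65035.1 − 100) / (65035.1 − 29600) = 29600 × 64935.1 / 35435.1 ≈ 54242 mm.
Depth of field = Df − Dn = 54242 − 20353 ≈ 33889 mm ≈ 33.9 m.

33.9 m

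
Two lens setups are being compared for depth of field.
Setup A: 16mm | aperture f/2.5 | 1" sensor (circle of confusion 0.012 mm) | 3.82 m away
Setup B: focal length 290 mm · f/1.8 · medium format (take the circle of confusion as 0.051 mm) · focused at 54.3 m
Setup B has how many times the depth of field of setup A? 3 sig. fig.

1.51

Setup A: H = 16²/(2.5×0.012) + 16 ≈ 8549.3 mm; DoF = Df − Dn = 6892.6 − 2642.2 ≈ 4250.4 mm.
Setup B: H = 290²/(1.8×0.051) + 290 ≈ 916412.0 mm; DoF = Df − Dn = 57701.8 − 51277.0 ≈ 6424.8 mm.
Ratio = 6424.8 / 4250.4 ≈ 1.51.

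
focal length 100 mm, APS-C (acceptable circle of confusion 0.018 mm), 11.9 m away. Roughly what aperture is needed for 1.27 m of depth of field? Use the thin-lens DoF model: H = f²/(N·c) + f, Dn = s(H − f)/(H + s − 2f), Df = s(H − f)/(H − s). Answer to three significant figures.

f/2.51

Write h = H − f = f²/(N·c). The thin-lens limits are Dn = s·h/(h + (s−f)) and Df = s·h/(h − (s−f)), so DoF = Df − Dn = 2·s·(s−f)·h / (h² − (s−f)²).
That is a quadratic in h: DoF·h² − 2·s·(s−f)·h − DoF·(s−f)² = 0 ⇒ h = (s−f)·(s + √(s² + DoF²)) / DoF = 11800 × (11900 + √(11900² + 1270²)) / 1270 = 11800 × (11900 + 11967.6) / 1270 ≈ 221762 mm.
Then N = f²/(c·h) = 100² / (0.018 × 221762) = 10000 / 3991.7 ≈ 2.51.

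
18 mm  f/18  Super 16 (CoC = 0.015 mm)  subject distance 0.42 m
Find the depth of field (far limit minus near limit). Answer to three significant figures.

317 mm

Hyperfocal distance H = f²/(N·c) + f = 18²/(18 × 0.015) + 18 = 324/0.27 + 18 ≈ 1218.0 mm ≈ 1.218 m.
Near limit Dn = s·(H − f)/(H + s − 2f) = 420 × (1218.0 − 18) / (1218.0 + 420 − 2 × 18) = 420 × 1200.0 / 1602.0 ≈ 314.61 mm.
Far limit Df = s·(H − f)/(H − s) = 420 × (1218.0 − 18) / (1218.0 − 420) = 420 × 1200.0 / 798.0 ≈ 631.58 mm.
Depth of field = Df − Dn = 631.58 − 314.61 ≈ 316.97 mm.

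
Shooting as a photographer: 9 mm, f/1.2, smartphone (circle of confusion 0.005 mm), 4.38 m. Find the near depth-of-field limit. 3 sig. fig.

Hyperfocal distance H = f²/(N·c) + f = 9²/(1.2 × 0.005) + 9 = 81/0.006 + 9 ≈ 13509.0 mm ≈ 13.51 m.
Near limit Dn = s·(H − f)/(H + s − 2f) = 4380 × (13509.0 − 9) / (13509.0 + 4380 − 2 × 9) = 4380 × 13500.0 / 17871.0 ≈ 3308.7 mm ≈ 3.31 m.

3.31 m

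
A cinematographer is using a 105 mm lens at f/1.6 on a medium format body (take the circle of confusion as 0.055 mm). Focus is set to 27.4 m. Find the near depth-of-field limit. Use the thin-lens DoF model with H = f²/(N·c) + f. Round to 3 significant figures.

22.5 m

Hyperfocal distance H = f²/(N·c) + f = 105²/(1.6 × 0.055) + 105 = 11025/0.088 + 105 ≈ 125389.1 mm ≈ 125.4 m.
Near limit Dn = s·(H − f)/(H + s − 2f) = 27400 × (125389.1 − 105) / (125389.1 + 27400 − 2 × 105) = 27400 × 125284.1 / 152579.1 ≈ 22498 mm ≈ 22.5 m.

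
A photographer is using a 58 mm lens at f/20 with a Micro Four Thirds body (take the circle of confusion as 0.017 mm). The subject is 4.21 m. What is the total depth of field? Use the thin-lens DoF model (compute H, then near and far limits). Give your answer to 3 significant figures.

Hyperfocal distance H = f²/(N·c) + f = 58²/(20 × 0.017) + 58 = 3364/0.34 + 58 ≈ 9952.1 mm ≈ 9.952 m.
Near limit Dn = s·(H − f)/(H + s − 2f) = 4210 × (9952.1 − 58) / (9952.1 + 4210 − 2 × 58) = 4210 × 9894.1 / 14046.1 ≈ 2965.5 mm.
Far limit Df = s·(H − f)/(H − s) = 4210 × (9952.1 − 58) / (9952.1 − 4210) = 4210 × 9894.1 / 5742.1 ≈ 7254.2 mm.
Depth of field = Df − Dn = 7254.2 − 2965.5 ≈ 4288.7 mm ≈ 4.29 m.

4.29 m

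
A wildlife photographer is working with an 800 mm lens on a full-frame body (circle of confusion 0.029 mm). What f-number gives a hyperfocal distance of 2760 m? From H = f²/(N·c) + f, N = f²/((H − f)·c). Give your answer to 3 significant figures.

f/8

Rearrange H = f²/(N·c) + f for N: N = f² / ((H − f)·c).
N = 800² / ((2760000 − 800) × 0.029) = 640000 / 80017 ≈ 8.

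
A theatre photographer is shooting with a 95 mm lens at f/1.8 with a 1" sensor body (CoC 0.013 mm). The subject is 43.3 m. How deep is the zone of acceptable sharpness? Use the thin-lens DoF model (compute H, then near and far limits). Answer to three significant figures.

9.82 m

Hyperfocal distance H = f²/(N·c) + f = 95²/(1.8 × 0.013) + 95 = 9025/0.0234 + 95 ≈ 385778.8 mm ≈ 385.8 m.
Near limit Dn = s·(H − f)/(H + s − 2f) = 43300 × (385778.8 − 95) / (385778.8 + 43300 − 2 × 95) = 43300 × 385683.8 / 428888.8 ≈ 38938.1 mm.
Far limit Df = s·(H − f)/(H − s) = 43300 × (385778.8 − 95) / (385778.8 − 43300) = 43300 × 385683.8 / 342478.8 ≈ 48762.5 mm.
Depth of field = Df − Dn = 48762.5 − 38938.1 ≈ 9824.4 mm ≈ 9.82 m.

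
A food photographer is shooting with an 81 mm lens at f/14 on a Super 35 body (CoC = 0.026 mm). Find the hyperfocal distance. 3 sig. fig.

Hyperfocal distance H = f²/(N·c) + f = 81²/(14 × 0.026) + 81 = 6561/0.364 + 81 ≈ 18105.7 mm ≈ 18.1 m.

18.1 m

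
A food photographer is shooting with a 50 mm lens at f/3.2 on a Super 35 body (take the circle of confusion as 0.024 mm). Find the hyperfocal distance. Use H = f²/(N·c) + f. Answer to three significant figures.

Hyperfocal distance H = f²/(N·c) + f = 50²/(3.2 × 0.024) + 50 = 2500/0.0768 + 50 ≈ 32602.1 mm ≈ 32.6 m.

32.6 m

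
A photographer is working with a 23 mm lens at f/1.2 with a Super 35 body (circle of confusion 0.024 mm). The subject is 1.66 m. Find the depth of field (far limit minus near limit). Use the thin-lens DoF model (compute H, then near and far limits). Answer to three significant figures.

298 mm

Hyperfocal distance H = f²/(N·c) + f = 23²/(1.2 × 0.024) + 23 = 529/0.0288 + 23 ≈ 18391.1 mm ≈ 18.39 m.
Near limit Dn = s·(H − f)/(H + s − 2f) = 1660 × (18391.1 − 23) / (18391.1 + 1660 − 2 × 23) = 1660 × 18368.1 / 20005.1 ≈ 1524.16 mm.
Far limit Df = s·(H − f)/(H − s) = 1660 × (18391.1 − 23) / (18391.1 − 1660) = 1660 × 18368.1 / 16731.1 ≈ 1822.42 mm.
Depth of field = Df − Dn = 1822.42 − 1524.16 ≈ 298.26 mm.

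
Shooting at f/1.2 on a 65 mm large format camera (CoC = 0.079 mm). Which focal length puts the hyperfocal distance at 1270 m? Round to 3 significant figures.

347 mm

From H = f²/(N·c) + f, with f ≪ H: f ≈ √(H·N·c) = √(1270000 × 1.2 × 0.079) = √120396 ≈ 347.0 mm.
The +f correction barely moves this — solving exactly, f² + N·c·f − N·c·H = 0 ⇒ f = (−N·c + √((N·c)² + 4·N·c·H))/2 = (−0.0948 + √481584)/2 ≈ 346.93 mm, so f ≈ 347 mm.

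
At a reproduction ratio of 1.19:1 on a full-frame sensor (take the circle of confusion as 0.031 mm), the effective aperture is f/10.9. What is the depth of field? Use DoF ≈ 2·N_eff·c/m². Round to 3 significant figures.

0.477 mm

At magnification m, DoF ≈ 2·N_eff·c/m² = 2 × 10.9 × 0.031 / 1.19² = 0.6758 / 1.416 ≈ 0.477 mm.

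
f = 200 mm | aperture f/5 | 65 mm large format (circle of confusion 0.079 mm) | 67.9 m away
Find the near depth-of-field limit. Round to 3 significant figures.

Hyperfocal distance H = f²/(N·c) + f = 200²/(5 × 0.079) + 200 = 40000/0.395 + 200 ≈ 101465.8 mm ≈ 101.5 m.
Near limit Dn = s·(H − f)/(H + s − 2f) = 67900 × (101465.8 − 200) / (101465.8 + 67900 − 2 × 200) = 67900 × 101265.8 / 168965.8 ≈ 40694 mm ≈ 40.7 m.

40.7 m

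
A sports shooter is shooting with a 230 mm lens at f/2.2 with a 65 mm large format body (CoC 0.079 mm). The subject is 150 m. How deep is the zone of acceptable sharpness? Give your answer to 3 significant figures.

195 m

Hyperfocal distance H = f²/(N·c) + f = 230²/(2.2 × 0.079) + 230 = 52900/0.1738 + 230 ≈ 304602.8 mm ≈ 304.6 m.
Near limit Dn = s·(H − f)/(H + s − 2f) = 150000 × (304602.8 − 230) / (304602.8 + 150000 − 2 × 230) = 150000 × 304372.8 / 454142.8 ≈ 100532 mm.
Far limit Df = s·(H − f)/(H − s) = 150000 × (304602.8 − 230) / (304602.8 − 150000) = 150000 × 304372.8 / 154602.8 ≈ 295311 mm.
Depth of field = Df − Dn = 295311 − 100532 ≈ 194779 mm ≈ 195 m.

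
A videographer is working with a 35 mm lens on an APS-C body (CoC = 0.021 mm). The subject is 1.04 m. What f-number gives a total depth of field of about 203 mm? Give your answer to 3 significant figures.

Write h = H − f = f²/(N·c). The thin-lens limits are Dn = s·h/(h + (s−f)) and Df = s·h/(h − (s−f)), so DoF = Df − Dn = 2·s·(s−f)·h / (h² − (s−f)²).
That is a quadratic in h: DoF·h² − 2·s·(s−f)·h − DoF·(s−f)² = 0 ⇒ h = (s−f)·(s + √(s² + DoF²)) / DoF = 1005 × (1040 + √(1040² + 203²)) / 203 = 1005 × (1040 + 1059.63) / 203 ≈ 10395 mm.
Then N = f²/(c·h) = 35² / (0.021 × 10395) = 1225 / 218.29 ≈ 5.61.

f/5.61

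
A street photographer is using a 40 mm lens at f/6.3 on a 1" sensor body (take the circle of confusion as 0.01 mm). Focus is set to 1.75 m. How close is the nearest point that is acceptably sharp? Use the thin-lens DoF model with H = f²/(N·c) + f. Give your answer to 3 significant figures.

1.64 m

Hyperfocal distance H = f²/(N·c) + f = 40²/(6.3 × 0.01) + 40 = 1600/0.063 + 40 ≈ 25436.8 mm ≈ 25.44 m.
Near limit Dn = s·(H − f)/(H + s − 2f) = 1750 × (25436.8 − 40) / (25436.8 + 1750 − 2 × 40) = 1750 × 25396.8 / 27106.8 ≈ 1639.6 mm ≈ 1.64 m.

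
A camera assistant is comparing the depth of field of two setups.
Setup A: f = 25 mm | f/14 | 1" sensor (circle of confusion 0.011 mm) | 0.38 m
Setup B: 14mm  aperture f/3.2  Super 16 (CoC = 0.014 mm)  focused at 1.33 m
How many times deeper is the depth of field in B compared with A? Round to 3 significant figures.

13.1

Setup A: H = 25²/(14×0.011) + 25 ≈ 4083.4 mm; DoF = Df − Dn = 416.426 − 349.434 ≈ 66.992 mm.
Setup B: H = 14²/(3.2×0.014) + 14 ≈ 4389.0 mm; DoF = Df − Dn = 1902.17 − 1022.45 ≈ 879.72 mm.
Ratio = 879.72 / 66.992 ≈ 13.1.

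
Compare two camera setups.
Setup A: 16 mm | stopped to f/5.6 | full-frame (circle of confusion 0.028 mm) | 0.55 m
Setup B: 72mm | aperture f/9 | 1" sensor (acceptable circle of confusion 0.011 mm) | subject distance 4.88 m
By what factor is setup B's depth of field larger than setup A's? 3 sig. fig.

Setup A: H = 16²/(5.6×0.028) + 16 ≈ 1648.7 mm; DoF = Df − Dn = 817.33 − 414.45 ≈ 402.88 mm.
Setup B: H = 72²/(9×0.011) + 72 ≈ 52435.6 mm; DoF = Df − Dn = 5373.38 − 4469.60 ≈ 903.78 mm.
Ratio = 903.78 / 402.88 ≈ 2.24.

2.24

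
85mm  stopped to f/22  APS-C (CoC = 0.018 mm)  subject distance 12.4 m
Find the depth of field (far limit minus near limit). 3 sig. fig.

30.7 m

Hyperfocal distance H = f²/(N·c) + f = 85²/(22 × 0.018) + 85 = 7225/0.396 + 85 ≈ 18329.9 mm ≈ 18.33 m.
Near limit Dn = s·(H − f)/(H + s − 2f) = 12400 × (18329.9 − 85) / (18329.9 + 12400 − 2 × 85) = 12400 × 18244.9 / 30559.9 ≈ 7403 mm.
Far limit Df = s·(H − f)/(H − s) = 12400 × (18329.9 − 85) / (18329.9 − 12400) = 12400 × 18244.9 / 5929.9 ≈ 38152 mm.
Depth of field = Df − Dn = 38152 − 7403 ≈ 30749 mm ≈ 30.7 m.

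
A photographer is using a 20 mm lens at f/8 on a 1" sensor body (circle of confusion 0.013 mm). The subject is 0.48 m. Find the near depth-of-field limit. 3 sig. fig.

Hyperfocal distance H = f²/(N·c) + f = 20²/(8 × 0.013) + 20 = 400/0.104 + 20 ≈ 3866.2 mm ≈ 3.866 m.
Near limit Dn = s·(H − f)/(H + s − 2f) = 480 × (3866.2 − 20) / (3866.2 + 480 − 2 × 20) = 480 × 3846.2 / 4306.2 ≈ 428.72 mm.

429 mm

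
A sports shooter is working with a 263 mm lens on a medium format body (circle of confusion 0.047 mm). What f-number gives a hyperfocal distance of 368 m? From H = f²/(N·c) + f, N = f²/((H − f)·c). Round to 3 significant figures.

f/4

Rearrange H = f²/(N·c) + f for N: N = f² / ((H − f)·c).
N = 263² / ((368000 − 263) × 0.047) = 69169 / 17284 ≈ 4.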